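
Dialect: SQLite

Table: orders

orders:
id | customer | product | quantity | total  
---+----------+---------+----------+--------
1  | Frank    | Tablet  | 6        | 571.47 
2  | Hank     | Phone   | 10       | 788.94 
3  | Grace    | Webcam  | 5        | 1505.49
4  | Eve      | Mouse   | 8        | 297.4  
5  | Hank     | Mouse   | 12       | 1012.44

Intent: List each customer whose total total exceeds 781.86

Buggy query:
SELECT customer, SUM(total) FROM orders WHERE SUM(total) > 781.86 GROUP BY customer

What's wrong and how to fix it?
Bug: Aggregate functions cannot appear in a WHERE clause

Fix: Use HAVING (which filters groups after aggregation) instead of WHERE

Corrected query:
SELECT customer, SUM(total) FROM orders GROUP BY customer HAVING SUM(total) > 781.86

Result:
customer | SUM(total)
---------+-----------
Grace    | 1505.49   
Hank     | 1801.38   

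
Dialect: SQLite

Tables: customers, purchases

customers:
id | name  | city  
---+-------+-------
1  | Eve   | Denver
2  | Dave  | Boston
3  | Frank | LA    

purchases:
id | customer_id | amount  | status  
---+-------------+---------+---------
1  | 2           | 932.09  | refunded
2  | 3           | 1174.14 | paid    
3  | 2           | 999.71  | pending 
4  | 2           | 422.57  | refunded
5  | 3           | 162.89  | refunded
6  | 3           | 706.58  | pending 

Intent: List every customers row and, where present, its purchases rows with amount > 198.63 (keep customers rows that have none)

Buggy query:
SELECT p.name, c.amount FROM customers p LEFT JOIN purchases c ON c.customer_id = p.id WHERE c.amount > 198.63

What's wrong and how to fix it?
Bug: Filtering c.amount in WHERE discards the NULL rows produced by LEFT JOIN, turning it into an inner join

Fix: Put 'c.amount > 198.63' in the JOIN's ON clause instead of WHERE

Corrected query:
SELECT p.name, c.amount FROM customers p LEFT JOIN purchases c ON c.customer_id = p.id AND c.amount > 198.63

Result:
name  | amount 
------+--------
Eve   | NULL   
Dave  | 422.57 
Dave  | 932.09 
Dave  | 999.71 
Frank | 706.58 
Frank | 1174.14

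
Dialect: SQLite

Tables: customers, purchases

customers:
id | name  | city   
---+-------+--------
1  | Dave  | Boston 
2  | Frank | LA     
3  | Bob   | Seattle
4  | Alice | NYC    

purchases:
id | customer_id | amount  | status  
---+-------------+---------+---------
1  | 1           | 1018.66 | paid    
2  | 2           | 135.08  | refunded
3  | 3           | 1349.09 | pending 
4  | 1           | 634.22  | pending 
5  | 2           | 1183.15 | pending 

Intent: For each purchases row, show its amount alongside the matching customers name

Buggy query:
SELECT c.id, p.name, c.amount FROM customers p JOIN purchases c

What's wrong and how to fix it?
Bug: Missing join condition: each purchases row is matched to all customers rows instead of just its own

Fix: Specify the join condition linking the foreign key to the parent id

Corrected query:
SELECT c.id, p.name, c.amount FROM customers p JOIN purchases c ON c.customer_id = p.id

Result:
id | name  | amount 
---+-------+--------
1  | Dave  | 1018.66
2  | Frank | 135.08 
3  | Bob   | 1349.09
4  | Dave  | 634.22 
5  | Frank | 1183.15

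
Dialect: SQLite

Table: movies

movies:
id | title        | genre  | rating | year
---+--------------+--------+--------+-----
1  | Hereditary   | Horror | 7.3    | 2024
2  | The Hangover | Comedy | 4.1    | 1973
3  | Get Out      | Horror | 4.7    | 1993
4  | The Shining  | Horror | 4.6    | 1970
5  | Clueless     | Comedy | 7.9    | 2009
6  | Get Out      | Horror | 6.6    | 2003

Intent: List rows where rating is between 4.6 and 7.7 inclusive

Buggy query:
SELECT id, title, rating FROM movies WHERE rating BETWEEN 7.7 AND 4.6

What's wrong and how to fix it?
Bug: The bounds are reversed; BETWEEN a AND b requires a <= b to match anything

Fix: Write BETWEEN 4.6 AND 7.7

Corrected query:
SELECT id, title, rating FROM movies WHERE rating BETWEEN 4.6 AND 7.7

Result:
id | title       | rating
---+-------------+-------
1  | Hereditary  | 7.3   
3  | Get Out     | 4.7   
4  | The Shining | 4.6   
6  | Get Out     | 6.6   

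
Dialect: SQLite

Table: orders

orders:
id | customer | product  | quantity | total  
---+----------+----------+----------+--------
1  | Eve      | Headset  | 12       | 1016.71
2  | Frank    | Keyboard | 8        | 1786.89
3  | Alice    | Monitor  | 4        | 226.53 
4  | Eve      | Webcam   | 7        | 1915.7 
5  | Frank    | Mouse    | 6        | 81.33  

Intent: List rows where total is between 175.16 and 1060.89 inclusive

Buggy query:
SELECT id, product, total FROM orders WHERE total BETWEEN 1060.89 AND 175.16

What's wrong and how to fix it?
Bug: The bounds are reversed; BETWEEN a AND b requires a <= b to match anything

Fix: Swap the bounds so the smaller value comes first

Corrected query:
SELECT id, product, total FROM orders WHERE total BETWEEN 175.16 AND 1060.89

Result:
id | product | total  
---+---------+--------
1  | Headset | 1016.71
3  | Monitor | 226.53 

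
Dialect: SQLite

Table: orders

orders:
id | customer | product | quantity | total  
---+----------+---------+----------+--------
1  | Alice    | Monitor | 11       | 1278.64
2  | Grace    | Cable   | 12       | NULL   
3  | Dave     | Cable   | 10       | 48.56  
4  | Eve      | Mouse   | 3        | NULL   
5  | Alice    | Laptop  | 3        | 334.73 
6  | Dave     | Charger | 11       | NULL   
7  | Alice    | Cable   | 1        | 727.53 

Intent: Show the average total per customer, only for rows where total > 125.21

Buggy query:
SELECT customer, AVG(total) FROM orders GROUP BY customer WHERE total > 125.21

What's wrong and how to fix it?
Bug: Row-level WHERE must come before GROUP BY in the clause order

Fix: Place WHERE between FROM and GROUP BY

Corrected query:
SELECT customer, AVG(total) FROM orders WHERE total > 125.21 GROUP BY customer

Result:
customer | AVG(total)
---------+-----------
Alice    | 780.3     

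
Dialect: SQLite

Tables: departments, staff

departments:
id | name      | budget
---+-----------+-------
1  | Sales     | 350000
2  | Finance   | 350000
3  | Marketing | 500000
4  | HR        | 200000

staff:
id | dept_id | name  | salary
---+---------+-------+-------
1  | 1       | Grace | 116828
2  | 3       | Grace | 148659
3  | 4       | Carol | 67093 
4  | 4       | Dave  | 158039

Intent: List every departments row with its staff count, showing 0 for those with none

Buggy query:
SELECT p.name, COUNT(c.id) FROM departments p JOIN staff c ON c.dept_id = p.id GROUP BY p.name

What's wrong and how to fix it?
Bug: INNER JOIN drops departments rows that have no matching staff rows

Fix: Switch to LEFT JOIN to retain unmatched parent rows

Corrected query:
SELECT p.name, COUNT(c.id) FROM departments p LEFT JOIN staff c ON c.dept_id = p.id GROUP BY p.name

Result:
name      | COUNT(c.id)
----------+------------
Finance   | 0          
HR        | 2          
Marketing | 1          
Sales     | 1          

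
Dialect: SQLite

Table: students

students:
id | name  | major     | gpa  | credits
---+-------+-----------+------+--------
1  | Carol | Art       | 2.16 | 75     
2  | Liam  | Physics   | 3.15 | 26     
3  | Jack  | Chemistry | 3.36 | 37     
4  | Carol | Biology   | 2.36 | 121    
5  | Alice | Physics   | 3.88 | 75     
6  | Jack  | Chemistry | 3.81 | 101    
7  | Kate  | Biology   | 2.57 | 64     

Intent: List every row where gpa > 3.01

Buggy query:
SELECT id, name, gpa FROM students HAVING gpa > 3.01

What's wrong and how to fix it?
Bug: HAVING filters the output of aggregation, but this query has no GROUP BY and no aggregate functions, so SQLite rejects it (HAVING clause on a non-aggregate query); the condition here is per row

Fix: Use WHERE for row-level filtering

Corrected query:
SELECT id, name, gpa FROM students WHERE gpa > 3.01

Result:
id | name  | gpa 
---+-------+-----
2  | Liam  | 3.15
3  | Jack  | 3.36
5  | Alice | 3.88
6  | Jack  | 3.81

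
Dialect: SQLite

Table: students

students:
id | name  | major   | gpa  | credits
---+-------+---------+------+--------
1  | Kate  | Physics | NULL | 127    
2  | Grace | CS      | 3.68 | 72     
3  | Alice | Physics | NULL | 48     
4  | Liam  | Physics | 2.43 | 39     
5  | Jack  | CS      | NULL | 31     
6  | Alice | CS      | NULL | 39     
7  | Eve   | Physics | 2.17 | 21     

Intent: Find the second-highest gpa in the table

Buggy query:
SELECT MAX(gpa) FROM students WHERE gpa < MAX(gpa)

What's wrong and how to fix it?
Bug: The inner MAX is an aggregate inside WHERE, which is not allowed

Fix: Compute the overall MAX in a subquery, then take MAX of rows below it

Corrected query:
SELECT MAX(gpa) FROM students WHERE gpa < (SELECT MAX(gpa) FROM students)

Result:
MAX(gpa)
--------
2.43    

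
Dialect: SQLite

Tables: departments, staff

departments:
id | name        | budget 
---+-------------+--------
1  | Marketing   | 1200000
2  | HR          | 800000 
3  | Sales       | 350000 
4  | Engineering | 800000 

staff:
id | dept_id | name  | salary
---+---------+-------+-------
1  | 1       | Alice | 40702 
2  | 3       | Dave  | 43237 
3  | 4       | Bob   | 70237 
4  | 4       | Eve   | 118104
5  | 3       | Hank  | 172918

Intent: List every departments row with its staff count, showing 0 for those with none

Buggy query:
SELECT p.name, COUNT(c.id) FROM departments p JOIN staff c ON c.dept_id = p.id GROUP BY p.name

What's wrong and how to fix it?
Bug: INNER JOIN drops departments rows that have no matching staff rows

Fix: Use LEFT JOIN so parents without children still appear (COUNT(c.id) gives 0)

Corrected query:
SELECT p.name, COUNT(c.id) FROM departments p LEFT JOIN staff c ON c.dept_id = p.id GROUP BY p.name

Result:
name        | COUNT(c.id)
------------+------------
Engineering | 2          
HR          | 0          
Marketing   | 1          
Sales       | 2          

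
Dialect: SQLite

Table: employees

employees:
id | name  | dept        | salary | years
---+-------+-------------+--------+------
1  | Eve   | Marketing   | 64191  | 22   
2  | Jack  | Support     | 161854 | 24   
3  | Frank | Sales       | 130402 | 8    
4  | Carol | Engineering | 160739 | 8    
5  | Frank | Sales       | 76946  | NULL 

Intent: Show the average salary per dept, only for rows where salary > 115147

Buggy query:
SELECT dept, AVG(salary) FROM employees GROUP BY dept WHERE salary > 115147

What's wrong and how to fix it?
Bug: Row-level WHERE must come before GROUP BY in the clause order

Fix: Place WHERE between FROM and GROUP BY

Corrected query:
SELECT dept, AVG(salary) FROM employees WHERE salary > 115147 GROUP BY dept

Result:
dept        | AVG(salary)
------------+------------
Engineering | 160739     
Sales       | 130402     
Support     | 161854     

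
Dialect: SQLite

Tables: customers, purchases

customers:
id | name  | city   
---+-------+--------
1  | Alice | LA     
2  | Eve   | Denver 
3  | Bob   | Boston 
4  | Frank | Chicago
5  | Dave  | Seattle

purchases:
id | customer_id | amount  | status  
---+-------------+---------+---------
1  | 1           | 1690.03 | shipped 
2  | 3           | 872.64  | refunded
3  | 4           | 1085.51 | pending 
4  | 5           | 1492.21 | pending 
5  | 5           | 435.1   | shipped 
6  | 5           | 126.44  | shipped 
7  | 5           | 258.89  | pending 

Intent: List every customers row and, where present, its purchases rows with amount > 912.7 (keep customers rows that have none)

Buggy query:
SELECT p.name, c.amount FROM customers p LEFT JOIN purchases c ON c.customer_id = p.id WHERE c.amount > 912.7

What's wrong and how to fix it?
Bug: A WHERE condition on the right-hand table after LEFT JOIN drops unmatched parents

Fix: Move the right-table condition into the ON clause so unmatched parents are kept

Corrected query:
SELECT p.name, c.amount FROM customers p LEFT JOIN purchases c ON c.customer_id = p.id AND c.amount > 912.7

Result:
name  | amount 
------+--------
Alice | 1690.03
Eve   | NULL   
Bob   | NULL   
Frank | 1085.51
Dave  | 1492.21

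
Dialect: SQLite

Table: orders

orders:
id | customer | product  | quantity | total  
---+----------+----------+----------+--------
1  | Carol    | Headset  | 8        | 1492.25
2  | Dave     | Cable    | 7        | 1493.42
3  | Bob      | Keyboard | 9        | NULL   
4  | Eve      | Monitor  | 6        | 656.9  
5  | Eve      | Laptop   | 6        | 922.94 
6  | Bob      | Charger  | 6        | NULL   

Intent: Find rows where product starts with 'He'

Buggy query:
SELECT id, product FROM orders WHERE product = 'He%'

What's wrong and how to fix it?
Bug: Wildcards only work with LIKE; '=' treats '%' as a literal character

Fix: Use LIKE for wildcard pattern matching

Corrected query:
SELECT id, product FROM orders WHERE product LIKE 'He%'

Result:
id | product
---+--------
1  | Headset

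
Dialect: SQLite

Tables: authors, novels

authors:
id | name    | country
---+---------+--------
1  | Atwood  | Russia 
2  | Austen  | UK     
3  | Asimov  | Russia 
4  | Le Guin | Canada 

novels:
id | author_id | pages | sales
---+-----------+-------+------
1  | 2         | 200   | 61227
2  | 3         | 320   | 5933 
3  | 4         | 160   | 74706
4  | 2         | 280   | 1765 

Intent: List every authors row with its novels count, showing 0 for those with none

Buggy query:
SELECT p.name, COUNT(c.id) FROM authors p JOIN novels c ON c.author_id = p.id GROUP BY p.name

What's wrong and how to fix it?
Bug: INNER JOIN drops authors rows that have no matching novels rows

Fix: Switch to LEFT JOIN to retain unmatched parent rows

Corrected query:
SELECT p.name, COUNT(c.id) FROM authors p LEFT JOIN novels c ON c.author_id = p.id GROUP BY p.name

Result:
name    | COUNT(c.id)
--------+------------
Asimov  | 1          
Atwood  | 0          
Austen  | 2          
Le Guin | 1          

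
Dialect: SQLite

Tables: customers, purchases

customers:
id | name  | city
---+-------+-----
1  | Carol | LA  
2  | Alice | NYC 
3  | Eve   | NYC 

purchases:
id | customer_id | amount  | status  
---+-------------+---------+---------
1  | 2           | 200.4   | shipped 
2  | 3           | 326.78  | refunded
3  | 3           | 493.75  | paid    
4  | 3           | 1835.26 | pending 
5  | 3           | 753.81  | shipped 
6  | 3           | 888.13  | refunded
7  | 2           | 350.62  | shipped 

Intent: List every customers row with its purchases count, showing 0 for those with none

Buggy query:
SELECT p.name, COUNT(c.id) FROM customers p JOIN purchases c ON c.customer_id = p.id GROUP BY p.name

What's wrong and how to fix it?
Bug: INNER JOIN drops customers rows that have no matching purchases rows

Fix: Switch to LEFT JOIN to retain unmatched parent rows

Corrected query:
SELECT p.name, COUNT(c.id) FROM customers p LEFT JOIN purchases c ON c.customer_id = p.id GROUP BY p.name

Result:
name  | COUNT(c.id)
------+------------
Alice | 2          
Carol | 0          
Eve   | 5          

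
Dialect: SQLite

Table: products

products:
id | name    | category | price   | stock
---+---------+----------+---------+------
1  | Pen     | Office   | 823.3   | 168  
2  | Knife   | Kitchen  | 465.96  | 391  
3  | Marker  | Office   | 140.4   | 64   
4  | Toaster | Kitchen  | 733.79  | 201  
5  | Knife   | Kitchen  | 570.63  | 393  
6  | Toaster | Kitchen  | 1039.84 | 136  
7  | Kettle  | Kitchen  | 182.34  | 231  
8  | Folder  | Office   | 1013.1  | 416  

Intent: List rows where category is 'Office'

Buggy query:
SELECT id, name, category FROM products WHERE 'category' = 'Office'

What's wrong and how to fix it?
Bug: Single quotes denote string literals in SQL; the column name is being compared as a constant string

Fix: Reference the column as category without single quotes

Corrected query:
SELECT id, name, category FROM products WHERE category = 'Office'

Result:
id | name   | category
---+--------+---------
1  | Pen    | Office  
3  | Marker | Office  
8  | Folder | Office  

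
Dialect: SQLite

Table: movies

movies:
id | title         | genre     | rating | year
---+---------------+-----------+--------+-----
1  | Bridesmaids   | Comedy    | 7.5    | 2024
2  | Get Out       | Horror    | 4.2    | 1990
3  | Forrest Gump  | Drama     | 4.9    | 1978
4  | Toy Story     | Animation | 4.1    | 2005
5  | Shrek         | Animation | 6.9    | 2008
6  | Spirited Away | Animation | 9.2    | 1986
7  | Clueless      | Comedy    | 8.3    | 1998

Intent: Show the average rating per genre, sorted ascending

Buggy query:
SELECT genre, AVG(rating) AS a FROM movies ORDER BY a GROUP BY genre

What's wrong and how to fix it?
Bug: GROUP BY must precede ORDER BY

Fix: Reorder: SELECT … FROM … GROUP BY … ORDER BY …

Corrected query:
SELECT genre, AVG(rating) AS a FROM movies GROUP BY genre ORDER BY a

Result:
genre     | a       
----------+---------
Horror    | 4.2     
Drama     | 4.9     
Animation | 6.733333
Comedy    | 7.9     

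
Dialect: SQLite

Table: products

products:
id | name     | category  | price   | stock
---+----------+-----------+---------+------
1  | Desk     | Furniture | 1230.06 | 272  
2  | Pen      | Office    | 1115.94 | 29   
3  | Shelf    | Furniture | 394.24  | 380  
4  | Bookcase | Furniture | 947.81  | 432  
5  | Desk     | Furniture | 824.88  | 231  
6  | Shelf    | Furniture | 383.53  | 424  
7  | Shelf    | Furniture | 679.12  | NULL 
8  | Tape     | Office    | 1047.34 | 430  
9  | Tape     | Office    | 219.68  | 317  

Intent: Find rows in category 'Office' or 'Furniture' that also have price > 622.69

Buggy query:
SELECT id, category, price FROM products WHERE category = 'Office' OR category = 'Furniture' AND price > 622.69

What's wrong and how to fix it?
Bug: AND binds tighter than OR, so this parses as category = 'Office' OR (category = 'Furniture' AND price > 622.69)

Fix: Add parentheses around the OR so the AND applies to both alternatives

Corrected query:
SELECT id, category, price FROM products WHERE (category = 'Office' OR category = 'Furniture') AND price > 622.69

Result:
id | category  | price  
---+-----------+--------
1  | Furniture | 1230.06
2  | Office    | 1115.94
4  | Furniture | 947.81 
5  | Furniture | 824.88 
7  | Furniture | 679.12 
8  | Office    | 1047.34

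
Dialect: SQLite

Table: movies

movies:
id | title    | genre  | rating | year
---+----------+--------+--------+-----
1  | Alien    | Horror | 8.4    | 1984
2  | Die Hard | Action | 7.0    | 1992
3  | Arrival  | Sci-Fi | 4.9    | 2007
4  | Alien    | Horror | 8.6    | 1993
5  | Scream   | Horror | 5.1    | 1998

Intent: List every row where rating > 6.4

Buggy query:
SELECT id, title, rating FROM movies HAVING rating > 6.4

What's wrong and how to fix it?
Bug: HAVING filters the output of aggregation, but this query has no GROUP BY and no aggregate functions, so SQLite rejects it (HAVING clause on a non-aggregate query); the condition here is per row

Fix: Replace HAVING with WHERE since the condition applies to individual rows

Corrected query:
SELECT id, title, rating FROM movies WHERE rating > 6.4

Result:
id | title    | rating
---+----------+-------
1  | Alien    | 8.4   
2  | Die Hard | 7     
4  | Alien    | 8.6   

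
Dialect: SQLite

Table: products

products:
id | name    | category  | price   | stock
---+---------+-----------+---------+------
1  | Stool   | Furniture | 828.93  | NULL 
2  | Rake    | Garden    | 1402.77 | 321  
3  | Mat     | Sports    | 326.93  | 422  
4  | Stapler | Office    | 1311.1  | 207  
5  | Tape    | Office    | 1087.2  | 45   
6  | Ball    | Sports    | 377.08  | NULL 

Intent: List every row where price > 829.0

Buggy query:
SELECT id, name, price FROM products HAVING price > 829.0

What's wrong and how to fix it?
Bug: HAVING filters the output of aggregation, but this query has no GROUP BY and no aggregate functions, so SQLite rejects it (HAVING clause on a non-aggregate query); the condition here is per row

Fix: Replace HAVING with WHERE since the condition applies to individual rows

Corrected query:
SELECT id, name, price FROM products WHERE price > 829.0

Result:
id | name    | price  
---+---------+--------
2  | Rake    | 1402.77
4  | Stapler | 1311.1 
5  | Tape    | 1087.2 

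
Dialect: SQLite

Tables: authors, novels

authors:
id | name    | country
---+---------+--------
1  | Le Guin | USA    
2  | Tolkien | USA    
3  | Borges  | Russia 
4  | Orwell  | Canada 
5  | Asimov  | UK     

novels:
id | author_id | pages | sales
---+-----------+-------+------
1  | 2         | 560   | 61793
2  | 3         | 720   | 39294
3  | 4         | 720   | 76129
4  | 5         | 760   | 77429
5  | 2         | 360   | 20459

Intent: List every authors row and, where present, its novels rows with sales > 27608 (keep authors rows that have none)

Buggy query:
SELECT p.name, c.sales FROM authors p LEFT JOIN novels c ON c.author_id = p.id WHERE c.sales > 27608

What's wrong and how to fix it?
Bug: A WHERE condition on the right-hand table after LEFT JOIN drops unmatched parents

Fix: Put 'c.sales > 27608' in the JOIN's ON clause instead of WHERE

Corrected query:
SELECT p.name, c.sales FROM authors p LEFT JOIN novels c ON c.author_id = p.id AND c.sales > 27608

Result:
name    | sales
--------+------
Le Guin | NULL 
Tolkien | 61793
Borges  | 39294
Orwell  | 76129
Asimov  | 77429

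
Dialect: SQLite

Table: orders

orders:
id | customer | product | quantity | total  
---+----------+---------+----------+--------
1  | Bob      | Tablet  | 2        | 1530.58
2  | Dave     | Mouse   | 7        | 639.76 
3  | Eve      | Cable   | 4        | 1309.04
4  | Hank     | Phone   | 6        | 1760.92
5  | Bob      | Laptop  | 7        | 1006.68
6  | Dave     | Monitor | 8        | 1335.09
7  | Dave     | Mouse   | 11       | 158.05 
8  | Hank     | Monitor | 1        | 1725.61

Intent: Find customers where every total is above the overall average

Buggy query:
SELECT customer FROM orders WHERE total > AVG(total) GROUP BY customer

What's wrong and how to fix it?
Bug: WHERE evaluates per row before aggregation, so AVG() is unavailable

Fix: Compute the overall average in a scalar subquery and compare each group's MIN against it in HAVING

Corrected query:
SELECT customer FROM orders GROUP BY customer HAVING MIN(total) > (SELECT AVG(total) FROM orders)

Result:
customer
--------
Eve     
Hank    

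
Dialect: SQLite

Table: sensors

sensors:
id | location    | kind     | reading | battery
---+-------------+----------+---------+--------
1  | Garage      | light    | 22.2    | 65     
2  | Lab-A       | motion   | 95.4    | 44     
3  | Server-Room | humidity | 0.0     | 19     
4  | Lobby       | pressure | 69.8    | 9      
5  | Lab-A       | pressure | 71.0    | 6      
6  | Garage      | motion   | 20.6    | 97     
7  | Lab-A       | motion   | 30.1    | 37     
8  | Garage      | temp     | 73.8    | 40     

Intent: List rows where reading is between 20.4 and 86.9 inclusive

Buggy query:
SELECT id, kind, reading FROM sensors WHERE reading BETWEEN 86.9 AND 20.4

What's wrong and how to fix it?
Bug: BETWEEN expects the lower bound first; with 86.9 AND 20.4 the range is empty

Fix: Swap the bounds so the smaller value comes first

Corrected query:
SELECT id, kind, reading FROM sensors WHERE reading BETWEEN 20.4 AND 86.9

Result:
id | kind     | reading
---+----------+--------
1  | light    | 22.2   
4  | pressure | 69.8   
5  | pressure | 71     
6  | motion   | 20.6   
7  | motion   | 30.1   
8  | temp     | 73.8   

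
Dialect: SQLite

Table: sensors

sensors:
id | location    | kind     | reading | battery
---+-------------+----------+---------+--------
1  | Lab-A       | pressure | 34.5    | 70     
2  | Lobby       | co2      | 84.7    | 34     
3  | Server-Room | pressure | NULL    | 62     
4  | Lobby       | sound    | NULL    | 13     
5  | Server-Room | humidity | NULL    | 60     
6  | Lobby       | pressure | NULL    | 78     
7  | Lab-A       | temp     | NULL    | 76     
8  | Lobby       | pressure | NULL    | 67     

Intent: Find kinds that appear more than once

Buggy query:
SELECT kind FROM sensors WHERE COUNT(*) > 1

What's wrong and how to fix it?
Bug: WHERE can't reference COUNT(*); aggregates are computed after WHERE

Fix: GROUP BY kind, then filter groups with HAVING COUNT(*) > 1

Corrected query:
SELECT kind FROM sensors GROUP BY kind HAVING COUNT(*) > 1

Result:
kind    
--------
pressure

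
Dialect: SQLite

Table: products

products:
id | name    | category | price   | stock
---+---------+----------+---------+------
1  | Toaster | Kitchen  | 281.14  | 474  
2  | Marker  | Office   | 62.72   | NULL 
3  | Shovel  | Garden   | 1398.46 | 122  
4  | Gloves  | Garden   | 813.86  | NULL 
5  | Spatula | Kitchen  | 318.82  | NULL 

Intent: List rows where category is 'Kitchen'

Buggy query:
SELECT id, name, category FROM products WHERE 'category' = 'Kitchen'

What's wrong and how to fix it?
Bug: 'category' in single quotes is a string literal, not the column; the comparison is literal-vs-literal and never true

Fix: Reference the column as category without single quotes

Corrected query:
SELECT id, name, category FROM products WHERE category = 'Kitchen'

Result:
id | name    | category
---+---------+---------
1  | Toaster | Kitchen 
5  | Spatula | Kitchen 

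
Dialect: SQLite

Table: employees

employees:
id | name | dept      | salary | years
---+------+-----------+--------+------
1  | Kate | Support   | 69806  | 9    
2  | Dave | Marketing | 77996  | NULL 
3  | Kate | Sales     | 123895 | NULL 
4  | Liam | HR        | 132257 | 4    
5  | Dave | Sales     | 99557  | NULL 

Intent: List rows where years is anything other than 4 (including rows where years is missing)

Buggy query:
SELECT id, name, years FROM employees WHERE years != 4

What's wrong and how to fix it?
Bug: 'years != 4' is unknown when years is NULL, so NULL rows are silently excluded

Fix: Add an explicit OR years IS NULL to include the missing-value rows

Corrected query:
SELECT id, name, years FROM employees WHERE years != 4 OR years IS NULL

Result:
id | name | years
---+------+------
1  | Kate | 9    
2  | Dave | NULL 
3  | Kate | NULL 
5  | Dave | NULL 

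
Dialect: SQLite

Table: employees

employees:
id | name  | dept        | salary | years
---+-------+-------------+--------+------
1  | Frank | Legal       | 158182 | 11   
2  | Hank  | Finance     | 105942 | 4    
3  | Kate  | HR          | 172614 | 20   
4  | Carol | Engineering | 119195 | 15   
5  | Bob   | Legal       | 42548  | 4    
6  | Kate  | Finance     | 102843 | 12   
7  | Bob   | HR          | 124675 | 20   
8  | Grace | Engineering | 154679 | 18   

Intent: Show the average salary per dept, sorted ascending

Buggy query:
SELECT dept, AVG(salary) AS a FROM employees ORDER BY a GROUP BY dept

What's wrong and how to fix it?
Bug: GROUP BY must precede ORDER BY

Fix: Move ORDER BY to the end, after GROUP BY

Corrected query:
SELECT dept, AVG(salary) AS a FROM employees GROUP BY dept ORDER BY a

Result:
dept        | a       
------------+---------
Legal       | 100365  
Finance     | 104392.5
Engineering | 136937  
HR          | 148644.5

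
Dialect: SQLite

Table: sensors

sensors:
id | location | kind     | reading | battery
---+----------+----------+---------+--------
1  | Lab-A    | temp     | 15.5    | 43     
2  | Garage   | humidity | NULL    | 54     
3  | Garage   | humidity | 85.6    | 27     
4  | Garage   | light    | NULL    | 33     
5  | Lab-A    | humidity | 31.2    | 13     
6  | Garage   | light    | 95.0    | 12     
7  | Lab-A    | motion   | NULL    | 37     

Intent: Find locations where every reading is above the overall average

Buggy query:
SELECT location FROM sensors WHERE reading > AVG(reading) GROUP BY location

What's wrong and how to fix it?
Bug: WHERE evaluates per row before aggregation, so AVG() is unavailable

Fix: Use a subquery for AVG and a HAVING MIN(...) filter so the condition holds for every row in the group

Corrected query:
SELECT location FROM sensors GROUP BY location HAVING MIN(reading) > (SELECT AVG(reading) FROM sensors)

Result:
location
--------
Garage  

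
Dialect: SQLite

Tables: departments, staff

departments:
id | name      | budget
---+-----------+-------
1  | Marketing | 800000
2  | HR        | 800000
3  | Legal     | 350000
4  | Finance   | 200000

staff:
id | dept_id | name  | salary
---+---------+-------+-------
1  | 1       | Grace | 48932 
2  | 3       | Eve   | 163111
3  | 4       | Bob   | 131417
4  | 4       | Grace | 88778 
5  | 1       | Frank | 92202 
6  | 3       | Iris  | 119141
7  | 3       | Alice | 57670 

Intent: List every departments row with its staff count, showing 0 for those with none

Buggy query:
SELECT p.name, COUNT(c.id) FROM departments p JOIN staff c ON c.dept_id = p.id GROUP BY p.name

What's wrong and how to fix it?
Bug: An inner join excludes parents with zero children

Fix: Switch to LEFT JOIN to retain unmatched parent rows

Corrected query:
SELECT p.name, COUNT(c.id) FROM departments p LEFT JOIN staff c ON c.dept_id = p.id GROUP BY p.name

Result:
name      | COUNT(c.id)
----------+------------
Finance   | 2          
HR        | 0          
Legal     | 3          
Marketing | 2          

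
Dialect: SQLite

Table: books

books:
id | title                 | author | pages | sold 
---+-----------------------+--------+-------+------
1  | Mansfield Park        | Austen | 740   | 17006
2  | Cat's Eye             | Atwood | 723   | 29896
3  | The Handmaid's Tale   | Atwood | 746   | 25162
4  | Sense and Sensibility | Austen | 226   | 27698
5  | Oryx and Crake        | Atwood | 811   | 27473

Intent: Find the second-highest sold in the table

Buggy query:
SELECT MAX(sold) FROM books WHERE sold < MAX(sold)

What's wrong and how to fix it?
Bug: MAX(sold) on the right of the comparison is an aggregate-in-WHERE error

Fix: Compute the overall MAX in a subquery, then take MAX of rows below it

Corrected query:
SELECT MAX(sold) FROM books WHERE sold < (SELECT MAX(sold) FROM books)

Result:
MAX(sold)
---------
27698    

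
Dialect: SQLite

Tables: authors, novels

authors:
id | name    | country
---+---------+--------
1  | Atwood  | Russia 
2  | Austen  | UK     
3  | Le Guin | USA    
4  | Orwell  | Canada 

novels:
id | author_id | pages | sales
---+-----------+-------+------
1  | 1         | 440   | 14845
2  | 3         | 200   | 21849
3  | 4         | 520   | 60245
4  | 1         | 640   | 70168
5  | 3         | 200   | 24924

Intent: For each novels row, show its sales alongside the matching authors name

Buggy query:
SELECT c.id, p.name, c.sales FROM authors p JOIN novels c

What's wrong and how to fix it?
Bug: JOIN with no ON clause produces a cartesian product; every novels row pairs with every authors row

Fix: Add ON c.author_id = p.id to the JOIN

Corrected query:
SELECT c.id, p.name, c.sales FROM authors p JOIN novels c ON c.author_id = p.id

Result:
id | name    | sales
---+---------+------
1  | Atwood  | 14845
2  | Le Guin | 21849
3  | Orwell  | 60245
4  | Atwood  | 70168
5  | Le Guin | 24924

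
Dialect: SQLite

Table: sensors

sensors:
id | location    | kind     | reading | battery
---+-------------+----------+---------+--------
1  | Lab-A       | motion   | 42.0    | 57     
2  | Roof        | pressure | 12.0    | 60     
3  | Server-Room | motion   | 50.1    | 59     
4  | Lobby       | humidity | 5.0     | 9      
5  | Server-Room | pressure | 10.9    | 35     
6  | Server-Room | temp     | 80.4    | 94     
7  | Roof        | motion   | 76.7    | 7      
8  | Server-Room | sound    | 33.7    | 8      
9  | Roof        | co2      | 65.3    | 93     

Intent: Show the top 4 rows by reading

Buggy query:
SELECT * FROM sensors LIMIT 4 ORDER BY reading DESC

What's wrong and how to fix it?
Bug: LIMIT must come after ORDER BY

Fix: Swap the clauses: ORDER BY first, then LIMIT

Corrected query:
SELECT * FROM sensors ORDER BY reading DESC LIMIT 4

Result:
id | location    | kind   | reading | battery
---+-------------+--------+---------+--------
6  | Server-Room | temp   | 80.4    | 94     
7  | Roof        | motion | 76.7    | 7      
9  | Roof        | co2    | 65.3    | 93     
3  | Server-Room | motion | 50.1    | 59     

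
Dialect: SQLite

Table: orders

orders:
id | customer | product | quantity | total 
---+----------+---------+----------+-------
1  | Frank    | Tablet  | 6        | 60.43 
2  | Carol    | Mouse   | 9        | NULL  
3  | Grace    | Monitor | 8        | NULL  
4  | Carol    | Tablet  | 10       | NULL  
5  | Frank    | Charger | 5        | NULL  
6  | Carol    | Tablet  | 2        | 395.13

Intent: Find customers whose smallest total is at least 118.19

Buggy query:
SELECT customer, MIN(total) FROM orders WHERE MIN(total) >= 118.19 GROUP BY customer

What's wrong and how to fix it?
Bug: MIN() in WHERE is a misuse of aggregate

Fix: Use HAVING for the per-group MIN condition

Corrected query:
SELECT customer, MIN(total) FROM orders GROUP BY customer HAVING MIN(total) >= 118.19

Result:
customer | MIN(total)
---------+-----------
Carol    | 395.13    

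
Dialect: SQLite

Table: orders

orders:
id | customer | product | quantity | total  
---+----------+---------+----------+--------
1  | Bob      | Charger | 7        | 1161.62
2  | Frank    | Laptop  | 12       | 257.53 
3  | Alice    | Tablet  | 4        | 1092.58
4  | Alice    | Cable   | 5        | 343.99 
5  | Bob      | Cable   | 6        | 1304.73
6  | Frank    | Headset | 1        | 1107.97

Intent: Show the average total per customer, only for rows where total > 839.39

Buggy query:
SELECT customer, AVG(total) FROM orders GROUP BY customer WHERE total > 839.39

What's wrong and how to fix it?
Bug: Row-level WHERE must come before GROUP BY in the clause order

Fix: Place WHERE between FROM and GROUP BY

Corrected query:
SELECT customer, AVG(total) FROM orders WHERE total > 839.39 GROUP BY customer

Result:
customer | AVG(total)
---------+-----------
Alice    | 1092.58   
Bob      | 1233.175  
Frank    | 1107.97   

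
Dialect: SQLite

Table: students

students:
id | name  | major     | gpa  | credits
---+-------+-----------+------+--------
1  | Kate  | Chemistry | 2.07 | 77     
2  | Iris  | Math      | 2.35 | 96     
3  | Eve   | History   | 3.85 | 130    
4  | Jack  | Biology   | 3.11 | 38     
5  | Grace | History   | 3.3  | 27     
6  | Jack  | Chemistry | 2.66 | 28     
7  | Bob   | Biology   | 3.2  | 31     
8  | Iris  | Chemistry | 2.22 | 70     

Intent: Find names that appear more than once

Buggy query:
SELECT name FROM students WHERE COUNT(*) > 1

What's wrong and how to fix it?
Bug: COUNT(*) is an aggregate and cannot be used in WHERE

Fix: GROUP BY name, then filter groups with HAVING COUNT(*) > 1

Corrected query:
SELECT name FROM students GROUP BY name HAVING COUNT(*) > 1

Result:
name
----
Iris
Jack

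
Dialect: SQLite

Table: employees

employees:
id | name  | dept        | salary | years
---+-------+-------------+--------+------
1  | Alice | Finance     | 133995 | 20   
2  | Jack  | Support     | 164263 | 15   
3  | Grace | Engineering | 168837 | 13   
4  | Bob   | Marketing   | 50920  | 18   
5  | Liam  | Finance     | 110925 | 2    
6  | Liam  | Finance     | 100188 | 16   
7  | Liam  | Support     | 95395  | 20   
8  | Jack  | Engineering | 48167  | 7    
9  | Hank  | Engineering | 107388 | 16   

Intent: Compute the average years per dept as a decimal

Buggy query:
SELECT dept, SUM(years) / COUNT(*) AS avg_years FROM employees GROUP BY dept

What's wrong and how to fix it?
Bug: SUM(years) and COUNT(*) are both integers; the division truncates the fractional part

Fix: Multiply by 1.0 (or CAST to REAL) to force floating-point division

Corrected query:
SELECT dept, SUM(years) * 1.0 / COUNT(*) AS avg_years FROM employees GROUP BY dept

Result:
dept        | avg_years
------------+----------
Engineering | 12       
Finance     | 12.666667
Marketing   | 18       
Support     | 17.5     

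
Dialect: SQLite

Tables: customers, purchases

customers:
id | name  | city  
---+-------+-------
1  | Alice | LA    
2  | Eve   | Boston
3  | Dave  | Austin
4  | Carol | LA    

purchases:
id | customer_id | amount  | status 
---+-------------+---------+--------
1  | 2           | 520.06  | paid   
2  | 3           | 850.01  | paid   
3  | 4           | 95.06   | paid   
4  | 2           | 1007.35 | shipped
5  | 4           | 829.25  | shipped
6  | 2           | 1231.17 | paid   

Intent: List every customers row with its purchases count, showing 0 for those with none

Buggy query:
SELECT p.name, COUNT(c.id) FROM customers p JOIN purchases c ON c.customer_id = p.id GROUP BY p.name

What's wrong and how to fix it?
Bug: An inner join excludes parents with zero children

Fix: Switch to LEFT JOIN to retain unmatched parent rows

Corrected query:
SELECT p.name, COUNT(c.id) FROM customers p LEFT JOIN purchases c ON c.customer_id = p.id GROUP BY p.name

Result:
name  | COUNT(c.id)
------+------------
Alice | 0          
Carol | 2          
Dave  | 1          
Eve   | 3          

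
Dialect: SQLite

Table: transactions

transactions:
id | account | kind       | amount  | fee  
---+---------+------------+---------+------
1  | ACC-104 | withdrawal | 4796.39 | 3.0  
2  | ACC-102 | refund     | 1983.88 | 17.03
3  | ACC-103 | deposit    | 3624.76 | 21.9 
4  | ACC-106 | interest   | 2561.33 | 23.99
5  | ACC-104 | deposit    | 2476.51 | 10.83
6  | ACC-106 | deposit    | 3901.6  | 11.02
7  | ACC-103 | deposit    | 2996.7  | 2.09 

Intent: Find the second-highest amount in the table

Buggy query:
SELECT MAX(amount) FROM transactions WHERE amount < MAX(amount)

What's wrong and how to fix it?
Bug: The inner MAX is an aggregate inside WHERE, which is not allowed

Fix: Put the inner MAX in a scalar subquery

Corrected query:
SELECT MAX(amount) FROM transactions WHERE amount < (SELECT MAX(amount) FROM transactions)

Result:
MAX(amount)
-----------
3901.6     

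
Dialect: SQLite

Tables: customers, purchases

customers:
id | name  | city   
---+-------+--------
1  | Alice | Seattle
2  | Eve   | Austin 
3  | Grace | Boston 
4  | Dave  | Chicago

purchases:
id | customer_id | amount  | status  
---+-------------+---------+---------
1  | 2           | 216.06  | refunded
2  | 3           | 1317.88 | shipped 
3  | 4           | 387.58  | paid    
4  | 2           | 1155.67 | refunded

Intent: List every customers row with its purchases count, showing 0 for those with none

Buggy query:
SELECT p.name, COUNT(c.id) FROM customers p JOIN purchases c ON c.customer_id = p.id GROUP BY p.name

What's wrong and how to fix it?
Bug: INNER JOIN drops customers rows that have no matching purchases rows

Fix: Use LEFT JOIN so parents without children still appear (COUNT(c.id) gives 0)

Corrected query:
SELECT p.name, COUNT(c.id) FROM customers p LEFT JOIN purchases c ON c.customer_id = p.id GROUP BY p.name

Result:
name  | COUNT(c.id)
------+------------
Alice | 0          
Dave  | 1          
Eve   | 2          
Grace | 1          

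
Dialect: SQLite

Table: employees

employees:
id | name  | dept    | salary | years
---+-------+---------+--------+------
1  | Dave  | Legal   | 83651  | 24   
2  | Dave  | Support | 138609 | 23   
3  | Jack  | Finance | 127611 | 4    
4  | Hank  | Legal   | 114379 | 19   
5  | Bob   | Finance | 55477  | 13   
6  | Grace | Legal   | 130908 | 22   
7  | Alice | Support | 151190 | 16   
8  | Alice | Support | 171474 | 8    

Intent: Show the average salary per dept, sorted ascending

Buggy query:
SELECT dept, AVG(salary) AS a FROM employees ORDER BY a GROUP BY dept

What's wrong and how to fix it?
Bug: ORDER BY appears before GROUP BY; SQL clause order requires GROUP BY first

Fix: Move ORDER BY to the end, after GROUP BY

Corrected query:
SELECT dept, AVG(salary) AS a FROM employees GROUP BY dept ORDER BY a

Result:
dept    | a            
--------+--------------
Finance | 91544        
Legal   | 109646       
Support | 153757.666667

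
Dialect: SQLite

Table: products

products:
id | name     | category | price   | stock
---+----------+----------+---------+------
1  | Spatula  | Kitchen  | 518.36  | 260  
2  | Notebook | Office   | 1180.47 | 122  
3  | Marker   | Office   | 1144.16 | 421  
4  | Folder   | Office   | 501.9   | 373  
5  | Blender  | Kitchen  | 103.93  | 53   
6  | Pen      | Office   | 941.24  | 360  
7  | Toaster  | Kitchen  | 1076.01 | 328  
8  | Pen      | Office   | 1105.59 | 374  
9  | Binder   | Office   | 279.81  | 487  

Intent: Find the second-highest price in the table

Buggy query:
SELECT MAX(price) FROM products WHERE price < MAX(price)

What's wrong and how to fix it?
Bug: The inner MAX is an aggregate inside WHERE, which is not allowed

Fix: Put the inner MAX in a scalar subquery

Corrected query:
SELECT MAX(price) FROM products WHERE price < (SELECT MAX(price) FROM products)

Result:
MAX(price)
----------
1144.16   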